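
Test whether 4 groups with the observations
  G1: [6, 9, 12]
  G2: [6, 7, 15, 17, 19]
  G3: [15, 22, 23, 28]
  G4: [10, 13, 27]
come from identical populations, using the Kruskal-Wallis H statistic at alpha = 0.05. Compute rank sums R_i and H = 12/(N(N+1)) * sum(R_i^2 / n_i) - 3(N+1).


Step 1: Combine all N = 15 observations and assign midranks.
sorted (value, group, rank): (6,G1,1.5), (6,G2,1.5), (7,G2,3), (9,G1,4), (10,G4,5), (12,G1,6), (13,G4,7), (15,G2,8.5), (15,G3,8.5), (17,G2,10), (19,G2,11), (22,G3,12), (23,G3,13), (27,G4,14), (28,G3,15)
Step 2: Sum ranks within each group.
R_1 = 11.5 (n_1 = 3)
R_2 = 34 (n_2 = 5)
R_3 = 48.5 (n_3 = 4)
R_4 = 26 (n_4 = 3)
Step 3: H = 12/(N(N+1)) * sum(R_i^2/n_i) - 3(N+1)
     = 12/(15*16) * (11.5^2/3 + 34^2/5 + 48.5^2/4 + 26^2/3) - 3*16
     = 0.050000 * 1088.68 - 48
     = 6.433958.
Step 4: Ties present; correction factor C = 1 - 12/(15^3 - 15) = 0.996429. Corrected H = 6.433958 / 0.996429 = 6.457019.
Step 5: Under H0, H ~ chi^2(3); p-value = 0.091373.
Step 6: alpha = 0.05. fail to reject H0.

H = 6.4570, df = 3, p = 0.091373, fail to reject H0.


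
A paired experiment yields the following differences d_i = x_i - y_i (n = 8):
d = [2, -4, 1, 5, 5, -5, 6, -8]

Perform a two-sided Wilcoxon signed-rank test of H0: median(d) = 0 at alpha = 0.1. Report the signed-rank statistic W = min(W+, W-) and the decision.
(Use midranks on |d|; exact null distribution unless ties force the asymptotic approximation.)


Step 1: Drop any zero differences (none here) and take |d_i|.
|d| = [2, 4, 1, 5, 5, 5, 6, 8]
Step 2: Midrank |d_i| (ties get averaged ranks).
ranks: |2|->2, |4|->3, |1|->1, |5|->5, |5|->5, |5|->5, |6|->7, |8|->8
Step 3: Attach original signs; sum ranks with positive sign and with negative sign.
W+ = 2 + 1 + 5 + 5 + 7 = 20
W- = 3 + 5 + 8 = 16
(Check: W+ + W- = 36 should equal n(n+1)/2 = 36.)
Step 4: Test statistic W = min(W+, W-) = 16.
Step 5: Ties in |d|, so use the tie-corrected normal approximation.
        E[W] = n(n+1)/4 = 8*9/4 = 18.
        Tie groups: |d|=5 (t=3); sum(t^3 - t) = 24.
        Var[W] = n(n+1)(2n+1)/24 - sum(t^3-t)/48 = 1224/24 - 24/48 = 50.5.
        z = (W - E[W]) / sqrt(Var[W]) = (16 - 18) / 7.1063 = -0.2814.
        Two-sided p = 2*Phi(z) = 0.778374.
Step 6: alpha = 0.1. fail to reject H0.

W+ = 20, W- = 16, W = min = 16, p = 0.778374, fail to reject H0.


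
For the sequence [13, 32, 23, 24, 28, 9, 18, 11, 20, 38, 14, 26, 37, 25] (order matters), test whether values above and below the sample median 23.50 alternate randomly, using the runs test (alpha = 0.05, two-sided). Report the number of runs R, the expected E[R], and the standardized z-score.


Step 1: Compute median = 23.50; label A = above, B = below.
Labels in order: BABAABBBBABAAA  (n_A = 7, n_B = 7)
Step 2: Count runs R = 8.
Step 3: Under H0 (random ordering), E[R] = 2*n_A*n_B/(n_A+n_B) + 1 = 2*7*7/14 + 1 = 8.0000.
        Var[R] = 2*n_A*n_B*(2*n_A*n_B - n_A - n_B) / ((n_A+n_B)^2 * (n_A+n_B-1)) = 8232/2548 = 3.2308.
        SD[R] = 1.7974.
Step 4: R = E[R], so z = 0 with no continuity correction.
Step 5: Two-sided p-value via normal approximation = 2*(1 - Phi(|z|)) = 1.000000.
Step 6: alpha = 0.05. fail to reject H0.

R = 8, z = 0.0000, p = 1.000000, fail to reject H0.


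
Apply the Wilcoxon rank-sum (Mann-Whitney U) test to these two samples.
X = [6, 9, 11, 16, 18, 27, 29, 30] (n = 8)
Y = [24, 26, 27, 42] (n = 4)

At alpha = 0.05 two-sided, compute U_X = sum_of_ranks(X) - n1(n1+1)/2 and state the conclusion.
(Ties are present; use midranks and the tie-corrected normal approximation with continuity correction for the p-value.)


Step 1: Combine and sort all 12 observations; assign midranks.
sorted (value, group): (6,X), (9,X), (11,X), (16,X), (18,X), (24,Y), (26,Y), (27,X), (27,Y), (29,X), (30,X), (42,Y)
ranks: 6->1, 9->2, 11->3, 16->4, 18->5, 24->6, 26->7, 27->8.5, 27->8.5, 29->10, 30->11, 42->12
Step 2: Rank sum for X: R1 = 1 + 2 + 3 + 4 + 5 + 8.5 + 10 + 11 = 44.5.
Step 3: U_X = R1 - n1(n1+1)/2 = 44.5 - 8*9/2 = 44.5 - 36 = 8.5.
       U_Y = n1*n2 - U_X = 32 - 8.5 = 23.5.
Step 4: Ties are present, so use the tie-corrected normal approximation (with continuity correction) for the p-value.
Step 5: p-value = 0.233663; compare to alpha = 0.05. fail to reject H0.

U_X = 8.5, p = 0.233663, fail to reject H0 at alpha = 0.05.


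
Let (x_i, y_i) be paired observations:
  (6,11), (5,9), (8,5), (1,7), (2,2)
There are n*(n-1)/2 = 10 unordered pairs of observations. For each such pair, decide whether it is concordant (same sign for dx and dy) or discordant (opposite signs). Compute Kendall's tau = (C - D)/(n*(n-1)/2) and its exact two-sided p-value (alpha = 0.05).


Step 1: Enumerate the 10 unordered pairs (i,j) with i<j and classify each by sign(x_j-x_i) * sign(y_j-y_i).
  (1,2):dx=-1,dy=-2->C; (1,3):dx=+2,dy=-6->D; (1,4):dx=-5,dy=-4->C; (1,5):dx=-4,dy=-9->C
  (2,3):dx=+3,dy=-4->D; (2,4):dx=-4,dy=-2->C; (2,5):dx=-3,dy=-7->C; (3,4):dx=-7,dy=+2->D
  (3,5):dx=-6,dy=-3->C; (4,5):dx=+1,dy=-5->D
Step 2: C = 6, D = 4, total pairs = 10.
Step 3: tau = (C - D)/(n(n-1)/2) = (6 - 4)/10 = 0.200000.
Step 4: Exact two-sided p-value (enumerate n! = 120 permutations of y under H0): p = 0.816667.
Step 5: alpha = 0.05. fail to reject H0.

tau_b = 0.2000 (C=6, D=4), p = 0.816667, fail to reject H0.


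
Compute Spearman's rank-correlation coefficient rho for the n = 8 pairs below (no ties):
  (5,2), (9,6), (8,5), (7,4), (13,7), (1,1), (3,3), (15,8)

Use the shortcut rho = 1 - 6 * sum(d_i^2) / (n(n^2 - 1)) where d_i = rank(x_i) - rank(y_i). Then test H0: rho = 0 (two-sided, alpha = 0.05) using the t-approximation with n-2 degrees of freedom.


Step 1: Rank x and y separately (midranks; no ties here).
rank(x): 5->3, 9->6, 8->5, 7->4, 13->7, 1->1, 3->2, 15->8
rank(y): 2->2, 6->6, 5->5, 4->4, 7->7, 1->1, 3->3, 8->8
Step 2: d_i = R_x(i) - R_y(i); compute d_i^2.
  (3-2)^2=1, (6-6)^2=0, (5-5)^2=0, (4-4)^2=0, (7-7)^2=0, (1-1)^2=0, (2-3)^2=1, (8-8)^2=0
sum(d^2) = 2.
Step 3: rho = 1 - 6*2 / (8*(8^2 - 1)) = 1 - 12/504 = 0.976190.
Step 4: Under H0, t = rho * sqrt((n-2)/(1-rho^2)) = 11.0235 ~ t(6).
Step 5: Two-sided p-value from the t-distribution with 6 df = 0.000033.
Step 6: alpha = 0.05. reject H0.

rho = 0.9762, p = 0.000033, reject H0 at alpha = 0.05.


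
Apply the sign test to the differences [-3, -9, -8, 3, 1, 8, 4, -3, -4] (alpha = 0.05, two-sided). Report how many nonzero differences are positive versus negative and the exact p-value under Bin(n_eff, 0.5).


Step 1: Discard zero differences. Original n = 9; n_eff = number of nonzero differences = 9.
Nonzero differences (with sign): -3, -9, -8, +3, +1, +8, +4, -3, -4
Step 2: Count signs: positive = 4, negative = 5.
Step 3: Under H0: P(positive) = 0.5, so the number of positives S ~ Bin(9, 0.5).
Step 4: Two-sided exact p-value = sum of Bin(9,0.5) probabilities at or below the observed probability = 1.000000.
Step 5: alpha = 0.05. fail to reject H0.

n_eff = 9, pos = 4, neg = 5, p = 1.000000, fail to reject H0.


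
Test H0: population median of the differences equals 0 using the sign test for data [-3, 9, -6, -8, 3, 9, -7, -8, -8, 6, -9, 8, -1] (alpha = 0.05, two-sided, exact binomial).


Step 1: Discard zero differences. Original n = 13; n_eff = number of nonzero differences = 13.
Nonzero differences (with sign): -3, +9, -6, -8, +3, +9, -7, -8, -8, +6, -9, +8, -1
Step 2: Count signs: positive = 5, negative = 8.
Step 3: Under H0: P(positive) = 0.5, so the number of positives S ~ Bin(13, 0.5).
Step 4: Two-sided exact p-value = sum of Bin(13,0.5) probabilities at or below the observed probability = 0.581055.
Step 5: alpha = 0.05. fail to reject H0.

n_eff = 13, pos = 5, neg = 8, p = 0.581055, fail to reject H0.


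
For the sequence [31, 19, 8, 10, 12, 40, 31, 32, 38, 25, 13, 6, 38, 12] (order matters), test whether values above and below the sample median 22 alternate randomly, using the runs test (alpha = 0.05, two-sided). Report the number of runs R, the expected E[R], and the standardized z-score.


Step 1: Compute median = 22; label A = above, B = below.
Labels in order: ABBBBAAAAABBAB  (n_A = 7, n_B = 7)
Step 2: Count runs R = 6.
Step 3: Under H0 (random ordering), E[R] = 2*n_A*n_B/(n_A+n_B) + 1 = 2*7*7/14 + 1 = 8.0000.
        Var[R] = 2*n_A*n_B*(2*n_A*n_B - n_A - n_B) / ((n_A+n_B)^2 * (n_A+n_B-1)) = 8232/2548 = 3.2308.
        SD[R] = 1.7974.
Step 4: Continuity-corrected z = (R + 0.5 - E[R]) / SD[R] = (6 + 0.5 - 8.0000) / 1.7974 = -0.8345.
Step 5: Two-sided p-value via normal approximation = 2*(1 - Phi(|z|)) = 0.403986.
Step 6: alpha = 0.05. fail to reject H0.

R = 6, z = -0.8345, p = 0.403986, fail to reject H0.


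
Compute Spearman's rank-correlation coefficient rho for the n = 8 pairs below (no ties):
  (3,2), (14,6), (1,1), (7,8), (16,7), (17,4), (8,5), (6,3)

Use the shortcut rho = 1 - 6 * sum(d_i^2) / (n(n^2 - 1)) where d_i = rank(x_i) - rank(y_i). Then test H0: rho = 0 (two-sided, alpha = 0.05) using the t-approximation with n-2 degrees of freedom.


Step 1: Rank x and y separately (midranks; no ties here).
rank(x): 3->2, 14->6, 1->1, 7->4, 16->7, 17->8, 8->5, 6->3
rank(y): 2->2, 6->6, 1->1, 8->8, 7->7, 4->4, 5->5, 3->3
Step 2: d_i = R_x(i) - R_y(i); compute d_i^2.
  (2-2)^2=0, (6-6)^2=0, (1-1)^2=0, (4-8)^2=16, (7-7)^2=0, (8-4)^2=16, (5-5)^2=0, (3-3)^2=0
sum(d^2) = 32.
Step 3: rho = 1 - 6*32 / (8*(8^2 - 1)) = 1 - 192/504 = 0.619048.
Step 4: Under H0, t = rho * sqrt((n-2)/(1-rho^2)) = 1.9308 ~ t(6).
Step 5: Two-sided p-value from the t-distribution with 6 df = 0.101733.
Step 6: alpha = 0.05. fail to reject H0.

rho = 0.6190, p = 0.101733, fail to reject H0 at alpha = 0.05.


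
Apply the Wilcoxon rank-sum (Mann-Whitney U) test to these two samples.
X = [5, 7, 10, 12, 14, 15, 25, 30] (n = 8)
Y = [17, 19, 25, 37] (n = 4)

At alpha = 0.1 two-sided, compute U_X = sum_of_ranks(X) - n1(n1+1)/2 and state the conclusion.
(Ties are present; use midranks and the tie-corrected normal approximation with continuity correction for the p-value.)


Step 1: Combine and sort all 12 observations; assign midranks.
sorted (value, group): (5,X), (7,X), (10,X), (12,X), (14,X), (15,X), (17,Y), (19,Y), (25,X), (25,Y), (30,X), (37,Y)
ranks: 5->1, 7->2, 10->3, 12->4, 14->5, 15->6, 17->7, 19->8, 25->9.5, 25->9.5, 30->11, 37->12
Step 2: Rank sum for X: R1 = 1 + 2 + 3 + 4 + 5 + 6 + 9.5 + 11 = 41.5.
Step 3: U_X = R1 - n1(n1+1)/2 = 41.5 - 8*9/2 = 41.5 - 36 = 5.5.
       U_Y = n1*n2 - U_X = 32 - 5.5 = 26.5.
Step 4: Ties are present, so use the tie-corrected normal approximation (with continuity correction) for the p-value.
Step 5: p-value = 0.088869; compare to alpha = 0.1. reject H0.

U_X = 5.5, p = 0.088869, reject H0 at alpha = 0.1.


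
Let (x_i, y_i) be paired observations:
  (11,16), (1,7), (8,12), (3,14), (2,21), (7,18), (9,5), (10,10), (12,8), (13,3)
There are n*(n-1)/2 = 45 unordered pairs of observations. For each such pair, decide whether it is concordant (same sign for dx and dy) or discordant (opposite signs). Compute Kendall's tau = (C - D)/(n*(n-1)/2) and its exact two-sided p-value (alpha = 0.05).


Step 1: Enumerate the 45 unordered pairs (i,j) with i<j and classify each by sign(x_j-x_i) * sign(y_j-y_i).
  (1,2):dx=-10,dy=-9->C; (1,3):dx=-3,dy=-4->C; (1,4):dx=-8,dy=-2->C; (1,5):dx=-9,dy=+5->D
  (1,6):dx=-4,dy=+2->D; (1,7):dx=-2,dy=-11->C; (1,8):dx=-1,dy=-6->C; (1,9):dx=+1,dy=-8->D
  (1,10):dx=+2,dy=-13->D; (2,3):dx=+7,dy=+5->C; (2,4):dx=+2,dy=+7->C; (2,5):dx=+1,dy=+14->C
  (2,6):dx=+6,dy=+11->C; (2,7):dx=+8,dy=-2->D; (2,8):dx=+9,dy=+3->C; (2,9):dx=+11,dy=+1->C
  (2,10):dx=+12,dy=-4->D; (3,4):dx=-5,dy=+2->D; (3,5):dx=-6,dy=+9->D; (3,6):dx=-1,dy=+6->D
  (3,7):dx=+1,dy=-7->D; (3,8):dx=+2,dy=-2->D; (3,9):dx=+4,dy=-4->D; (3,10):dx=+5,dy=-9->D
  (4,5):dx=-1,dy=+7->D; (4,6):dx=+4,dy=+4->C; (4,7):dx=+6,dy=-9->D; (4,8):dx=+7,dy=-4->D
  (4,9):dx=+9,dy=-6->D; (4,10):dx=+10,dy=-11->D; (5,6):dx=+5,dy=-3->D; (5,7):dx=+7,dy=-16->D
  (5,8):dx=+8,dy=-11->D; (5,9):dx=+10,dy=-13->D; (5,10):dx=+11,dy=-18->D; (6,7):dx=+2,dy=-13->D
  (6,8):dx=+3,dy=-8->D; (6,9):dx=+5,dy=-10->D; (6,10):dx=+6,dy=-15->D; (7,8):dx=+1,dy=+5->C
  (7,9):dx=+3,dy=+3->C; (7,10):dx=+4,dy=-2->D; (8,9):dx=+2,dy=-2->D; (8,10):dx=+3,dy=-7->D
  (9,10):dx=+1,dy=-5->D
Step 2: C = 14, D = 31, total pairs = 45.
Step 3: tau = (C - D)/(n(n-1)/2) = (14 - 31)/45 = -0.377778.
Step 4: Exact two-sided p-value (enumerate n! = 3628800 permutations of y under H0): p = 0.155742.
Step 5: alpha = 0.05. fail to reject H0.

tau_b = -0.3778 (C=14, D=31), p = 0.155742, fail to reject H0.


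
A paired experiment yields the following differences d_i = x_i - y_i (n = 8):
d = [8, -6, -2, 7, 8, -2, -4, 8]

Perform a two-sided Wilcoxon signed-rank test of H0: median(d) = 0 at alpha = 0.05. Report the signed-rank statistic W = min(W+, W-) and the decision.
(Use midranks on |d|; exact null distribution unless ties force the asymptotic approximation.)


Step 1: Drop any zero differences (none here) and take |d_i|.
|d| = [8, 6, 2, 7, 8, 2, 4, 8]
Step 2: Midrank |d_i| (ties get averaged ranks).
ranks: |8|->7, |6|->4, |2|->1.5, |7|->5, |8|->7, |2|->1.5, |4|->3, |8|->7
Step 3: Attach original signs; sum ranks with positive sign and with negative sign.
W+ = 7 + 5 + 7 + 7 = 26
W- = 4 + 1.5 + 1.5 + 3 = 10
(Check: W+ + W- = 36 should equal n(n+1)/2 = 36.)
Step 4: Test statistic W = min(W+, W-) = 10.
Step 5: Ties in |d|, so use the tie-corrected normal approximation.
        E[W] = n(n+1)/4 = 8*9/4 = 18.
        Tie groups: |d|=2 (t=2), |d|=8 (t=3); sum(t^3 - t) = 30.
        Var[W] = n(n+1)(2n+1)/24 - sum(t^3-t)/48 = 1224/24 - 30/48 = 50.375.
        z = (W - E[W]) / sqrt(Var[W]) = (10 - 18) / 7.0975 = -1.1272.
        Two-sided p = 2*Phi(z) = 0.259678.
Step 6: alpha = 0.05. fail to reject H0.

W+ = 26, W- = 10, W = min = 10, p = 0.259678, fail to reject H0.


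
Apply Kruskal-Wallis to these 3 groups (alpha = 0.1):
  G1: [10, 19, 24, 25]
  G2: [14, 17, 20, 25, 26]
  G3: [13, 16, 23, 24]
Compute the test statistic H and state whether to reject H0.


Step 1: Combine all N = 13 observations and assign midranks.
sorted (value, group, rank): (10,G1,1), (13,G3,2), (14,G2,3), (16,G3,4), (17,G2,5), (19,G1,6), (20,G2,7), (23,G3,8), (24,G1,9.5), (24,G3,9.5), (25,G1,11.5), (25,G2,11.5), (26,G2,13)
Step 2: Sum ranks within each group.
R_1 = 28 (n_1 = 4)
R_2 = 39.5 (n_2 = 5)
R_3 = 23.5 (n_3 = 4)
Step 3: H = 12/(N(N+1)) * sum(R_i^2/n_i) - 3(N+1)
     = 12/(13*14) * (28^2/4 + 39.5^2/5 + 23.5^2/4) - 3*14
     = 0.065934 * 646.112 - 42
     = 0.600824.
Step 4: Ties present; correction factor C = 1 - 12/(13^3 - 13) = 0.994505. Corrected H = 0.600824 / 0.994505 = 0.604144.
Step 5: Under H0, H ~ chi^2(2); p-value = 0.739285.
Step 6: alpha = 0.1. fail to reject H0.

H = 0.6041, df = 2, p = 0.739285, fail to reject H0.


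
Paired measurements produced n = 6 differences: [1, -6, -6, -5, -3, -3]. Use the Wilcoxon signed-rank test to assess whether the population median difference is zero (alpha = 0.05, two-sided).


Step 1: Drop any zero differences (none here) and take |d_i|.
|d| = [1, 6, 6, 5, 3, 3]
Step 2: Midrank |d_i| (ties get averaged ranks).
ranks: |1|->1, |6|->5.5, |6|->5.5, |5|->4, |3|->2.5, |3|->2.5
Step 3: Attach original signs; sum ranks with positive sign and with negative sign.
W+ = 1 = 1
W- = 5.5 + 5.5 + 4 + 2.5 + 2.5 = 20
(Check: W+ + W- = 21 should equal n(n+1)/2 = 21.)
Step 4: Test statistic W = min(W+, W-) = 1.
Step 5: Ties in |d|, so use the tie-corrected normal approximation.
        E[W] = n(n+1)/4 = 6*7/4 = 10.5.
        Tie groups: |d|=3 (t=2), |d|=6 (t=2); sum(t^3 - t) = 12.
        Var[W] = n(n+1)(2n+1)/24 - sum(t^3-t)/48 = 546/24 - 12/48 = 22.5.
        z = (W - E[W]) / sqrt(Var[W]) = (1 - 10.5) / 4.7434 = -2.0028.
        Two-sided p = 2*Phi(z) = 0.045201.
Step 6: alpha = 0.05. reject H0.

W+ = 1, W- = 20, W = min = 1, p = 0.045201, reject H0.


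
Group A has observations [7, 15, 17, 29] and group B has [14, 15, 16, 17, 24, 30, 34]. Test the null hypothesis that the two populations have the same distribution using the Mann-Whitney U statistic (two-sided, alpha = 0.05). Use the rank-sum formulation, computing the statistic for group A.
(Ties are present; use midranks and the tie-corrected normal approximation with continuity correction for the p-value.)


Step 1: Combine and sort all 11 observations; assign midranks.
sorted (value, group): (7,X), (14,Y), (15,X), (15,Y), (16,Y), (17,X), (17,Y), (24,Y), (29,X), (30,Y), (34,Y)
ranks: 7->1, 14->2, 15->3.5, 15->3.5, 16->5, 17->6.5, 17->6.5, 24->8, 29->9, 30->10, 34->11
Step 2: Rank sum for X: R1 = 1 + 3.5 + 6.5 + 9 = 20.
Step 3: U_X = R1 - n1(n1+1)/2 = 20 - 4*5/2 = 20 - 10 = 10.
       U_Y = n1*n2 - U_X = 28 - 10 = 18.
Step 4: Ties are present, so use the tie-corrected normal approximation (with continuity correction) for the p-value.
Step 5: p-value = 0.506393; compare to alpha = 0.05. fail to reject H0.

U_X = 10, p = 0.506393, fail to reject H0 at alpha = 0.05.


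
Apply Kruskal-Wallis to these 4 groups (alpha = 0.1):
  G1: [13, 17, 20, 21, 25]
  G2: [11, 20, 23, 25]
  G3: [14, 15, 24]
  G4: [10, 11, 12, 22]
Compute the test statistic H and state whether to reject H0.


Step 1: Combine all N = 16 observations and assign midranks.
sorted (value, group, rank): (10,G4,1), (11,G2,2.5), (11,G4,2.5), (12,G4,4), (13,G1,5), (14,G3,6), (15,G3,7), (17,G1,8), (20,G1,9.5), (20,G2,9.5), (21,G1,11), (22,G4,12), (23,G2,13), (24,G3,14), (25,G1,15.5), (25,G2,15.5)
Step 2: Sum ranks within each group.
R_1 = 49 (n_1 = 5)
R_2 = 40.5 (n_2 = 4)
R_3 = 27 (n_3 = 3)
R_4 = 19.5 (n_4 = 4)
Step 3: H = 12/(N(N+1)) * sum(R_i^2/n_i) - 3(N+1)
     = 12/(16*17) * (49^2/5 + 40.5^2/4 + 27^2/3 + 19.5^2/4) - 3*17
     = 0.044118 * 1228.33 - 51
     = 3.190809.
Step 4: Ties present; correction factor C = 1 - 18/(16^3 - 16) = 0.995588. Corrected H = 3.190809 / 0.995588 = 3.204948.
Step 5: Under H0, H ~ chi^2(3); p-value = 0.361093.
Step 6: alpha = 0.1. fail to reject H0.

H = 3.2049, df = 3, p = 0.361093, fail to reject H0.


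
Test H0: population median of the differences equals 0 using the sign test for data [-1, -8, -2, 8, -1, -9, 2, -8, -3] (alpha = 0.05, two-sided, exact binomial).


Step 1: Discard zero differences. Original n = 9; n_eff = number of nonzero differences = 9.
Nonzero differences (with sign): -1, -8, -2, +8, -1, -9, +2, -8, -3
Step 2: Count signs: positive = 2, negative = 7.
Step 3: Under H0: P(positive) = 0.5, so the number of positives S ~ Bin(9, 0.5).
Step 4: Two-sided exact p-value = sum of Bin(9,0.5) probabilities at or below the observed probability = 0.179688.
Step 5: alpha = 0.05. fail to reject H0.

n_eff = 9, pos = 2, neg = 7, p = 0.179688, fail to reject H0.


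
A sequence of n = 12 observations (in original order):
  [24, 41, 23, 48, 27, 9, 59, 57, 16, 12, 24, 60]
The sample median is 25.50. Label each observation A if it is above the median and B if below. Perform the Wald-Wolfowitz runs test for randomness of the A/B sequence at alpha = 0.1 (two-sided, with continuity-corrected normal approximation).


Step 1: Compute median = 25.50; label A = above, B = below.
Labels in order: BABAABAABBBA  (n_A = 6, n_B = 6)
Step 2: Count runs R = 8.
Step 3: Under H0 (random ordering), E[R] = 2*n_A*n_B/(n_A+n_B) + 1 = 2*6*6/12 + 1 = 7.0000.
        Var[R] = 2*n_A*n_B*(2*n_A*n_B - n_A - n_B) / ((n_A+n_B)^2 * (n_A+n_B-1)) = 4320/1584 = 2.7273.
        SD[R] = 1.6514.
Step 4: Continuity-corrected z = (R - 0.5 - E[R]) / SD[R] = (8 - 0.5 - 7.0000) / 1.6514 = 0.3028.
Step 5: Two-sided p-value via normal approximation = 2*(1 - Phi(|z|)) = 0.762069.
Step 6: alpha = 0.1. fail to reject H0.

R = 8, z = 0.3028, p = 0.762069, fail to reject H0.


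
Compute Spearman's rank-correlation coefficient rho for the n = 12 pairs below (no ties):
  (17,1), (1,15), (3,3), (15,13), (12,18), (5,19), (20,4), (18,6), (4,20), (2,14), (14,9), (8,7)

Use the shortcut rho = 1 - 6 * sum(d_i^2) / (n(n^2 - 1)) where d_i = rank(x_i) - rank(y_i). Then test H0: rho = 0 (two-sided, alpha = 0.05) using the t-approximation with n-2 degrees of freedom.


Step 1: Rank x and y separately (midranks; no ties here).
rank(x): 17->10, 1->1, 3->3, 15->9, 12->7, 5->5, 20->12, 18->11, 4->4, 2->2, 14->8, 8->6
rank(y): 1->1, 15->9, 3->2, 13->7, 18->10, 19->11, 4->3, 6->4, 20->12, 14->8, 9->6, 7->5
Step 2: d_i = R_x(i) - R_y(i); compute d_i^2.
  (10-1)^2=81, (1-9)^2=64, (3-2)^2=1, (9-7)^2=4, (7-10)^2=9, (5-11)^2=36, (12-3)^2=81, (11-4)^2=49, (4-12)^2=64, (2-8)^2=36, (8-6)^2=4, (6-5)^2=1
sum(d^2) = 430.
Step 3: rho = 1 - 6*430 / (12*(12^2 - 1)) = 1 - 2580/1716 = -0.503497.
Step 4: Under H0, t = rho * sqrt((n-2)/(1-rho^2)) = -1.8428 ~ t(10).
Step 5: Two-sided p-value from the t-distribution with 10 df = 0.095157.
Step 6: alpha = 0.05. fail to reject H0.

rho = -0.5035, p = 0.095157, fail to reject H0 at alpha = 0.05.


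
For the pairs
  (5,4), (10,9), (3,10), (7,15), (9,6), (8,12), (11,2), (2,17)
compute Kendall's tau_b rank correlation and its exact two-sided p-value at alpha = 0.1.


Step 1: Enumerate the 28 unordered pairs (i,j) with i<j and classify each by sign(x_j-x_i) * sign(y_j-y_i).
  (1,2):dx=+5,dy=+5->C; (1,3):dx=-2,dy=+6->D; (1,4):dx=+2,dy=+11->C; (1,5):dx=+4,dy=+2->C
  (1,6):dx=+3,dy=+8->C; (1,7):dx=+6,dy=-2->D; (1,8):dx=-3,dy=+13->D; (2,3):dx=-7,dy=+1->D
  (2,4):dx=-3,dy=+6->D; (2,5):dx=-1,dy=-3->C; (2,6):dx=-2,dy=+3->D; (2,7):dx=+1,dy=-7->D
  (2,8):dx=-8,dy=+8->D; (3,4):dx=+4,dy=+5->C; (3,5):dx=+6,dy=-4->D; (3,6):dx=+5,dy=+2->C
  (3,7):dx=+8,dy=-8->D; (3,8):dx=-1,dy=+7->D; (4,5):dx=+2,dy=-9->D; (4,6):dx=+1,dy=-3->D
  (4,7):dx=+4,dy=-13->D; (4,8):dx=-5,dy=+2->D; (5,6):dx=-1,dy=+6->D; (5,7):dx=+2,dy=-4->D
  (5,8):dx=-7,dy=+11->D; (6,7):dx=+3,dy=-10->D; (6,8):dx=-6,dy=+5->D; (7,8):dx=-9,dy=+15->D
Step 2: C = 7, D = 21, total pairs = 28.
Step 3: tau = (C - D)/(n(n-1)/2) = (7 - 21)/28 = -0.500000.
Step 4: Exact two-sided p-value (enumerate n! = 40320 permutations of y under H0): p = 0.108681.
Step 5: alpha = 0.1. fail to reject H0.

tau_b = -0.5000 (C=7, D=21), p = 0.108681, fail to reject H0.


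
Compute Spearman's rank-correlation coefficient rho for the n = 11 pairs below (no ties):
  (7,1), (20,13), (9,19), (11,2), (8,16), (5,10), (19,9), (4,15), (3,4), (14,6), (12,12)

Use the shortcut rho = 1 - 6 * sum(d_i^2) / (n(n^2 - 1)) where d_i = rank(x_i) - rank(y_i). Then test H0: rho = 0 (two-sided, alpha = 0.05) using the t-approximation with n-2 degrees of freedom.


Step 1: Rank x and y separately (midranks; no ties here).
rank(x): 7->4, 20->11, 9->6, 11->7, 8->5, 5->3, 19->10, 4->2, 3->1, 14->9, 12->8
rank(y): 1->1, 13->8, 19->11, 2->2, 16->10, 10->6, 9->5, 15->9, 4->3, 6->4, 12->7
Step 2: d_i = R_x(i) - R_y(i); compute d_i^2.
  (4-1)^2=9, (11-8)^2=9, (6-11)^2=25, (7-2)^2=25, (5-10)^2=25, (3-6)^2=9, (10-5)^2=25, (2-9)^2=49, (1-3)^2=4, (9-4)^2=25, (8-7)^2=1
sum(d^2) = 206.
Step 3: rho = 1 - 6*206 / (11*(11^2 - 1)) = 1 - 1236/1320 = 0.063636.
Step 4: Under H0, t = rho * sqrt((n-2)/(1-rho^2)) = 0.1913 ~ t(9).
Step 5: Two-sided p-value from the t-distribution with 9 df = 0.852539.
Step 6: alpha = 0.05. fail to reject H0.

rho = 0.0636, p = 0.852539, fail to reject H0 at alpha = 0.05.


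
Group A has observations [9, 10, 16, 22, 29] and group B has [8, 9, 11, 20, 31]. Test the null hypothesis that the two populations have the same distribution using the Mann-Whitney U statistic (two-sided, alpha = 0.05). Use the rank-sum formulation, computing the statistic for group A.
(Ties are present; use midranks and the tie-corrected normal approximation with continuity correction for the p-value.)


Step 1: Combine and sort all 10 observations; assign midranks.
sorted (value, group): (8,Y), (9,X), (9,Y), (10,X), (11,Y), (16,X), (20,Y), (22,X), (29,X), (31,Y)
ranks: 8->1, 9->2.5, 9->2.5, 10->4, 11->5, 16->6, 20->7, 22->8, 29->9, 31->10
Step 2: Rank sum for X: R1 = 2.5 + 4 + 6 + 8 + 9 = 29.5.
Step 3: U_X = R1 - n1(n1+1)/2 = 29.5 - 5*6/2 = 29.5 - 15 = 14.5.
       U_Y = n1*n2 - U_X = 25 - 14.5 = 10.5.
Step 4: Ties are present, so use the tie-corrected normal approximation (with continuity correction) for the p-value.
Step 5: p-value = 0.753298; compare to alpha = 0.05. fail to reject H0.

U_X = 14.5, p = 0.753298, fail to reject H0 at alpha = 0.05.


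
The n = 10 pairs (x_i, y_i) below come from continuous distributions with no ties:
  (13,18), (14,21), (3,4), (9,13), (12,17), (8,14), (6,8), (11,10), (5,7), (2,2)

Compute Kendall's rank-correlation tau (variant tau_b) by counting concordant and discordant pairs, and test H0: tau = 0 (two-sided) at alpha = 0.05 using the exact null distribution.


Step 1: Enumerate the 45 unordered pairs (i,j) with i<j and classify each by sign(x_j-x_i) * sign(y_j-y_i).
  (1,2):dx=+1,dy=+3->C; (1,3):dx=-10,dy=-14->C; (1,4):dx=-4,dy=-5->C; (1,5):dx=-1,dy=-1->C
  (1,6):dx=-5,dy=-4->C; (1,7):dx=-7,dy=-10->C; (1,8):dx=-2,dy=-8->C; (1,9):dx=-8,dy=-11->C
  (1,10):dx=-11,dy=-16->C; (2,3):dx=-11,dy=-17->C; (2,4):dx=-5,dy=-8->C; (2,5):dx=-2,dy=-4->C
  (2,6):dx=-6,dy=-7->C; (2,7):dx=-8,dy=-13->C; (2,8):dx=-3,dy=-11->C; (2,9):dx=-9,dy=-14->C
  (2,10):dx=-12,dy=-19->C; (3,4):dx=+6,dy=+9->C; (3,5):dx=+9,dy=+13->C; (3,6):dx=+5,dy=+10->C
  (3,7):dx=+3,dy=+4->C; (3,8):dx=+8,dy=+6->C; (3,9):dx=+2,dy=+3->C; (3,10):dx=-1,dy=-2->C
  (4,5):dx=+3,dy=+4->C; (4,6):dx=-1,dy=+1->D; (4,7):dx=-3,dy=-5->C; (4,8):dx=+2,dy=-3->D
  (4,9):dx=-4,dy=-6->C; (4,10):dx=-7,dy=-11->C; (5,6):dx=-4,dy=-3->C; (5,7):dx=-6,dy=-9->C
  (5,8):dx=-1,dy=-7->C; (5,9):dx=-7,dy=-10->C; (5,10):dx=-10,dy=-15->C; (6,7):dx=-2,dy=-6->C
  (6,8):dx=+3,dy=-4->D; (6,9):dx=-3,dy=-7->C; (6,10):dx=-6,dy=-12->C; (7,8):dx=+5,dy=+2->C
  (7,9):dx=-1,dy=-1->C; (7,10):dx=-4,dy=-6->C; (8,9):dx=-6,dy=-3->C; (8,10):dx=-9,dy=-8->C
  (9,10):dx=-3,dy=-5->C
Step 2: C = 42, D = 3, total pairs = 45.
Step 3: tau = (C - D)/(n(n-1)/2) = (42 - 3)/45 = 0.866667.
Step 4: Exact two-sided p-value (enumerate n! = 3628800 permutations of y under H0): p = 0.000115.
Step 5: alpha = 0.05. reject H0.

tau_b = 0.8667 (C=42, D=3), p = 0.000115, reject H0.


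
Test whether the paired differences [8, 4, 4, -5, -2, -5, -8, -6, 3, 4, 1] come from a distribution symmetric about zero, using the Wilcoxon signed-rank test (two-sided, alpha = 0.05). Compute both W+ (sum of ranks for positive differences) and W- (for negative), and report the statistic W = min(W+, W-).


Step 1: Drop any zero differences (none here) and take |d_i|.
|d| = [8, 4, 4, 5, 2, 5, 8, 6, 3, 4, 1]
Step 2: Midrank |d_i| (ties get averaged ranks).
ranks: |8|->10.5, |4|->5, |4|->5, |5|->7.5, |2|->2, |5|->7.5, |8|->10.5, |6|->9, |3|->3, |4|->5, |1|->1
Step 3: Attach original signs; sum ranks with positive sign and with negative sign.
W+ = 10.5 + 5 + 5 + 3 + 5 + 1 = 29.5
W- = 7.5 + 2 + 7.5 + 10.5 + 9 = 36.5
(Check: W+ + W- = 66 should equal n(n+1)/2 = 66.)
Step 4: Test statistic W = min(W+, W-) = 29.5.
Step 5: Ties in |d|, so use the tie-corrected normal approximation.
        E[W] = n(n+1)/4 = 11*12/4 = 33.
        Tie groups: |d|=4 (t=3), |d|=5 (t=2), |d|=8 (t=2); sum(t^3 - t) = 36.
        Var[W] = n(n+1)(2n+1)/24 - sum(t^3-t)/48 = 3036/24 - 36/48 = 125.75.
        z = (W - E[W]) / sqrt(Var[W]) = (29.5 - 33) / 11.2138 = -0.3121.
        Two-sided p = 2*Phi(z) = 0.754953.
Step 6: alpha = 0.05. fail to reject H0.

W+ = 29.5, W- = 36.5, W = min = 29.5, p = 0.754953, fail to reject H0.


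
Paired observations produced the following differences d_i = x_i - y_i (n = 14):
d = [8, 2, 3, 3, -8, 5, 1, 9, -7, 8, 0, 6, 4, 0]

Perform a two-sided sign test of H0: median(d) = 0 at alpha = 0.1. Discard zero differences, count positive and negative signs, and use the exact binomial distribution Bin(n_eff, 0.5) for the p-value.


Step 1: Discard zero differences. Original n = 14; n_eff = number of nonzero differences = 12.
Nonzero differences (with sign): +8, +2, +3, +3, -8, +5, +1, +9, -7, +8, +6, +4
Step 2: Count signs: positive = 10, negative = 2.
Step 3: Under H0: P(positive) = 0.5, so the number of positives S ~ Bin(12, 0.5).
Step 4: Two-sided exact p-value = sum of Bin(12,0.5) probabilities at or below the observed probability = 0.038574.
Step 5: alpha = 0.1. reject H0.

n_eff = 12, pos = 10, neg = 2, p = 0.038574, reject H0.


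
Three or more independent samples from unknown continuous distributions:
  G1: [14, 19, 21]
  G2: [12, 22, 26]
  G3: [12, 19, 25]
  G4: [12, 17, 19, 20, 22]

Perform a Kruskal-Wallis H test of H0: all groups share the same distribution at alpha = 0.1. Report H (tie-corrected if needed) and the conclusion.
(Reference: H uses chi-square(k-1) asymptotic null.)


Step 1: Combine all N = 14 observations and assign midranks.
sorted (value, group, rank): (12,G2,2), (12,G3,2), (12,G4,2), (14,G1,4), (17,G4,5), (19,G1,7), (19,G3,7), (19,G4,7), (20,G4,9), (21,G1,10), (22,G2,11.5), (22,G4,11.5), (25,G3,13), (26,G2,14)
Step 2: Sum ranks within each group.
R_1 = 21 (n_1 = 3)
R_2 = 27.5 (n_2 = 3)
R_3 = 22 (n_3 = 3)
R_4 = 34.5 (n_4 = 5)
Step 3: H = 12/(N(N+1)) * sum(R_i^2/n_i) - 3(N+1)
     = 12/(14*15) * (21^2/3 + 27.5^2/3 + 22^2/3 + 34.5^2/5) - 3*15
     = 0.057143 * 798.467 - 45
     = 0.626667.
Step 4: Ties present; correction factor C = 1 - 54/(14^3 - 14) = 0.980220. Corrected H = 0.626667 / 0.980220 = 0.639312.
Step 5: Under H0, H ~ chi^2(3); p-value = 0.887377.
Step 6: alpha = 0.1. fail to reject H0.

H = 0.6393, df = 3, p = 0.887377, fail to reject H0.


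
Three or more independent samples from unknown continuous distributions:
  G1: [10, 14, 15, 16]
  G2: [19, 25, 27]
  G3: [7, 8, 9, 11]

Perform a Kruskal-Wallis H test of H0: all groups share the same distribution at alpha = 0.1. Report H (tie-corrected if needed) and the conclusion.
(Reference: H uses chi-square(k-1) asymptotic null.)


Step 1: Combine all N = 11 observations and assign midranks.
sorted (value, group, rank): (7,G3,1), (8,G3,2), (9,G3,3), (10,G1,4), (11,G3,5), (14,G1,6), (15,G1,7), (16,G1,8), (19,G2,9), (25,G2,10), (27,G2,11)
Step 2: Sum ranks within each group.
R_1 = 25 (n_1 = 4)
R_2 = 30 (n_2 = 3)
R_3 = 11 (n_3 = 4)
Step 3: H = 12/(N(N+1)) * sum(R_i^2/n_i) - 3(N+1)
     = 12/(11*12) * (25^2/4 + 30^2/3 + 11^2/4) - 3*12
     = 0.090909 * 486.5 - 36
     = 8.227273.
Step 4: No ties, so H is used without correction.
Step 5: Under H0, H ~ chi^2(2); p-value = 0.016348.
Step 6: alpha = 0.1. reject H0.

H = 8.2273, df = 2, p = 0.016348, reject H0.


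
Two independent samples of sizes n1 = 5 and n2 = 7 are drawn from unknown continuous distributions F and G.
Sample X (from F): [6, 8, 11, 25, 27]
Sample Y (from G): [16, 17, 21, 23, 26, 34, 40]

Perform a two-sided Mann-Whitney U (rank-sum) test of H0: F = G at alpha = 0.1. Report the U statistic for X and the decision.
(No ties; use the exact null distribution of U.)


Step 1: Combine and sort all 12 observations; assign midranks.
sorted (value, group): (6,X), (8,X), (11,X), (16,Y), (17,Y), (21,Y), (23,Y), (25,X), (26,Y), (27,X), (34,Y), (40,Y)
ranks: 6->1, 8->2, 11->3, 16->4, 17->5, 21->6, 23->7, 25->8, 26->9, 27->10, 34->11, 40->12
Step 2: Rank sum for X: R1 = 1 + 2 + 3 + 8 + 10 = 24.
Step 3: U_X = R1 - n1(n1+1)/2 = 24 - 5*6/2 = 24 - 15 = 9.
       U_Y = n1*n2 - U_X = 35 - 9 = 26.
Step 4: No ties, so the exact null distribution of U (based on enumerating the C(12,5) = 792 equally likely rank assignments) gives the two-sided p-value.
Step 5: p-value = 0.202020; compare to alpha = 0.1. fail to reject H0.

U_X = 9, p = 0.202020, fail to reject H0 at alpha = 0.1.


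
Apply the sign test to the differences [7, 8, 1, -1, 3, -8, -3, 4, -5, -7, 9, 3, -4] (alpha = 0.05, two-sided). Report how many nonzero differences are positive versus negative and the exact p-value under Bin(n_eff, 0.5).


Step 1: Discard zero differences. Original n = 13; n_eff = number of nonzero differences = 13.
Nonzero differences (with sign): +7, +8, +1, -1, +3, -8, -3, +4, -5, -7, +9, +3, -4
Step 2: Count signs: positive = 7, negative = 6.
Step 3: Under H0: P(positive) = 0.5, so the number of positives S ~ Bin(13, 0.5).
Step 4: Two-sided exact p-value = sum of Bin(13,0.5) probabilities at or below the observed probability = 1.000000.
Step 5: alpha = 0.05. fail to reject H0.

n_eff = 13, pos = 7, neg = 6, p = 1.000000, fail to reject H0.


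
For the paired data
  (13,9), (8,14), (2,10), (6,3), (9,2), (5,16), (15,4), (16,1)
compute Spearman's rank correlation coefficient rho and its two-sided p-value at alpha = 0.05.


Step 1: Rank x and y separately (midranks; no ties here).
rank(x): 13->6, 8->4, 2->1, 6->3, 9->5, 5->2, 15->7, 16->8
rank(y): 9->5, 14->7, 10->6, 3->3, 2->2, 16->8, 4->4, 1->1
Step 2: d_i = R_x(i) - R_y(i); compute d_i^2.
  (6-5)^2=1, (4-7)^2=9, (1-6)^2=25, (3-3)^2=0, (5-2)^2=9, (2-8)^2=36, (7-4)^2=9, (8-1)^2=49
sum(d^2) = 138.
Step 3: rho = 1 - 6*138 / (8*(8^2 - 1)) = 1 - 828/504 = -0.642857.
Step 4: Under H0, t = rho * sqrt((n-2)/(1-rho^2)) = -2.0557 ~ t(6).
Step 5: Two-sided p-value from the t-distribution with 6 df = 0.085559.
Step 6: alpha = 0.05. fail to reject H0.

rho = -0.6429, p = 0.085559, fail to reject H0 at alpha = 0.05.


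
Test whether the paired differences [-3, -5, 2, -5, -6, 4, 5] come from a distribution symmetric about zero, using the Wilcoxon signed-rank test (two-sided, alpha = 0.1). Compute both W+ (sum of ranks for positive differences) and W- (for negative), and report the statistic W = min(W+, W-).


Step 1: Drop any zero differences (none here) and take |d_i|.
|d| = [3, 5, 2, 5, 6, 4, 5]
Step 2: Midrank |d_i| (ties get averaged ranks).
ranks: |3|->2, |5|->5, |2|->1, |5|->5, |6|->7, |4|->3, |5|->5
Step 3: Attach original signs; sum ranks with positive sign and with negative sign.
W+ = 1 + 3 + 5 = 9
W- = 2 + 5 + 5 + 7 = 19
(Check: W+ + W- = 28 should equal n(n+1)/2 = 28.)
Step 4: Test statistic W = min(W+, W-) = 9.
Step 5: Ties in |d|, so use the tie-corrected normal approximation.
        E[W] = n(n+1)/4 = 7*8/4 = 14.
        Tie groups: |d|=5 (t=3); sum(t^3 - t) = 24.
        Var[W] = n(n+1)(2n+1)/24 - sum(t^3-t)/48 = 840/24 - 24/48 = 34.5.
        z = (W - E[W]) / sqrt(Var[W]) = (9 - 14) / 5.8737 = -0.8513.
        Two-sided p = 2*Phi(z) = 0.394627.
Step 6: alpha = 0.1. fail to reject H0.

W+ = 9, W- = 19, W = min = 9, p = 0.394627, fail to reject H0.


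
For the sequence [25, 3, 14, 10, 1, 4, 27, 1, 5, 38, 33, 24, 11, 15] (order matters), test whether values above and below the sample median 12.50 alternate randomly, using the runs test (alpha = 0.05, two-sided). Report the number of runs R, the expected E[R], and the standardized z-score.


Step 1: Compute median = 12.50; label A = above, B = below.
Labels in order: ABABBBABBAAABA  (n_A = 7, n_B = 7)
Step 2: Count runs R = 9.
Step 3: Under H0 (random ordering), E[R] = 2*n_A*n_B/(n_A+n_B) + 1 = 2*7*7/14 + 1 = 8.0000.
        Var[R] = 2*n_A*n_B*(2*n_A*n_B - n_A - n_B) / ((n_A+n_B)^2 * (n_A+n_B-1)) = 8232/2548 = 3.2308.
        SD[R] = 1.7974.
Step 4: Continuity-corrected z = (R - 0.5 - E[R]) / SD[R] = (9 - 0.5 - 8.0000) / 1.7974 = 0.2782.
Step 5: Two-sided p-value via normal approximation = 2*(1 - Phi(|z|)) = 0.780879.
Step 6: alpha = 0.05. fail to reject H0.

R = 9, z = 0.2782, p = 0.780879, fail to reject H0.


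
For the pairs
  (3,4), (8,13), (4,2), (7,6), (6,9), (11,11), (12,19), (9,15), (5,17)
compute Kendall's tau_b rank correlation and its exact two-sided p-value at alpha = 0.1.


Step 1: Enumerate the 36 unordered pairs (i,j) with i<j and classify each by sign(x_j-x_i) * sign(y_j-y_i).
  (1,2):dx=+5,dy=+9->C; (1,3):dx=+1,dy=-2->D; (1,4):dx=+4,dy=+2->C; (1,5):dx=+3,dy=+5->C
  (1,6):dx=+8,dy=+7->C; (1,7):dx=+9,dy=+15->C; (1,8):dx=+6,dy=+11->C; (1,9):dx=+2,dy=+13->C
  (2,3):dx=-4,dy=-11->C; (2,4):dx=-1,dy=-7->C; (2,5):dx=-2,dy=-4->C; (2,6):dx=+3,dy=-2->D
  (2,7):dx=+4,dy=+6->C; (2,8):dx=+1,dy=+2->C; (2,9):dx=-3,dy=+4->D; (3,4):dx=+3,dy=+4->C
  (3,5):dx=+2,dy=+7->C; (3,6):dx=+7,dy=+9->C; (3,7):dx=+8,dy=+17->C; (3,8):dx=+5,dy=+13->C
  (3,9):dx=+1,dy=+15->C; (4,5):dx=-1,dy=+3->D; (4,6):dx=+4,dy=+5->C; (4,7):dx=+5,dy=+13->C
  (4,8):dx=+2,dy=+9->C; (4,9):dx=-2,dy=+11->D; (5,6):dx=+5,dy=+2->C; (5,7):dx=+6,dy=+10->C
  (5,8):dx=+3,dy=+6->C; (5,9):dx=-1,dy=+8->D; (6,7):dx=+1,dy=+8->C; (6,8):dx=-2,dy=+4->D
  (6,9):dx=-6,dy=+6->D; (7,8):dx=-3,dy=-4->C; (7,9):dx=-7,dy=-2->C; (8,9):dx=-4,dy=+2->D
Step 2: C = 27, D = 9, total pairs = 36.
Step 3: tau = (C - D)/(n(n-1)/2) = (27 - 9)/36 = 0.500000.
Step 4: Exact two-sided p-value (enumerate n! = 362880 permutations of y under H0): p = 0.075176.
Step 5: alpha = 0.1. reject H0.

tau_b = 0.5000 (C=27, D=9), p = 0.075176, reject H0.


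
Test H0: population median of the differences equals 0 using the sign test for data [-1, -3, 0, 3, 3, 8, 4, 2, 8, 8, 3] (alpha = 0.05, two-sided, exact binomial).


Step 1: Discard zero differences. Original n = 11; n_eff = number of nonzero differences = 10.
Nonzero differences (with sign): -1, -3, +3, +3, +8, +4, +2, +8, +8, +3
Step 2: Count signs: positive = 8, negative = 2.
Step 3: Under H0: P(positive) = 0.5, so the number of positives S ~ Bin(10, 0.5).
Step 4: Two-sided exact p-value = sum of Bin(10,0.5) probabilities at or below the observed probability = 0.109375.
Step 5: alpha = 0.05. fail to reject H0.

n_eff = 10, pos = 8, neg = 2, p = 0.109375, fail to reject H0.


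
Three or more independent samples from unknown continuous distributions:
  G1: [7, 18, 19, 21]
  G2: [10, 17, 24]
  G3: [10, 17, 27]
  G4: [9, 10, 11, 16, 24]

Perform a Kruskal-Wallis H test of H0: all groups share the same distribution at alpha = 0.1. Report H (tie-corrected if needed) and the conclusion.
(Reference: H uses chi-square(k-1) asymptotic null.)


Step 1: Combine all N = 15 observations and assign midranks.
sorted (value, group, rank): (7,G1,1), (9,G4,2), (10,G2,4), (10,G3,4), (10,G4,4), (11,G4,6), (16,G4,7), (17,G2,8.5), (17,G3,8.5), (18,G1,10), (19,G1,11), (21,G1,12), (24,G2,13.5), (24,G4,13.5), (27,G3,15)
Step 2: Sum ranks within each group.
R_1 = 34 (n_1 = 4)
R_2 = 26 (n_2 = 3)
R_3 = 27.5 (n_3 = 3)
R_4 = 32.5 (n_4 = 5)
Step 3: H = 12/(N(N+1)) * sum(R_i^2/n_i) - 3(N+1)
     = 12/(15*16) * (34^2/4 + 26^2/3 + 27.5^2/3 + 32.5^2/5) - 3*16
     = 0.050000 * 977.667 - 48
     = 0.883333.
Step 4: Ties present; correction factor C = 1 - 36/(15^3 - 15) = 0.989286. Corrected H = 0.883333 / 0.989286 = 0.892900.
Step 5: Under H0, H ~ chi^2(3); p-value = 0.827141.
Step 6: alpha = 0.1. fail to reject H0.

H = 0.8929, df = 3, p = 0.827141, fail to reject H0.


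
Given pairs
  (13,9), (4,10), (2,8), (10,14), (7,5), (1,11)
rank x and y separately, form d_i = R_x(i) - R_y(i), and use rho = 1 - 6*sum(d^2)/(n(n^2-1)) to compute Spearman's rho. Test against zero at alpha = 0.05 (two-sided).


Step 1: Rank x and y separately (midranks; no ties here).
rank(x): 13->6, 4->3, 2->2, 10->5, 7->4, 1->1
rank(y): 9->3, 10->4, 8->2, 14->6, 5->1, 11->5
Step 2: d_i = R_x(i) - R_y(i); compute d_i^2.
  (6-3)^2=9, (3-4)^2=1, (2-2)^2=0, (5-6)^2=1, (4-1)^2=9, (1-5)^2=16
sum(d^2) = 36.
Step 3: rho = 1 - 6*36 / (6*(6^2 - 1)) = 1 - 216/210 = -0.028571.
Step 4: Under H0, t = rho * sqrt((n-2)/(1-rho^2)) = -0.0572 ~ t(4).
Step 5: Two-sided p-value from the t-distribution with 4 df = 0.957155.
Step 6: alpha = 0.05. fail to reject H0.

rho = -0.0286, p = 0.957155, fail to reject H0 at alpha = 0.05.


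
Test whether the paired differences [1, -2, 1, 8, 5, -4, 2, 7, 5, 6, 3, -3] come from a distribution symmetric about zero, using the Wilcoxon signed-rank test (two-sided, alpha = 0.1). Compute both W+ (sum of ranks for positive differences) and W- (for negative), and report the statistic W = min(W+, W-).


Step 1: Drop any zero differences (none here) and take |d_i|.
|d| = [1, 2, 1, 8, 5, 4, 2, 7, 5, 6, 3, 3]
Step 2: Midrank |d_i| (ties get averaged ranks).
ranks: |1|->1.5, |2|->3.5, |1|->1.5, |8|->12, |5|->8.5, |4|->7, |2|->3.5, |7|->11, |5|->8.5, |6|->10, |3|->5.5, |3|->5.5
Step 3: Attach original signs; sum ranks with positive sign and with negative sign.
W+ = 1.5 + 1.5 + 12 + 8.5 + 3.5 + 11 + 8.5 + 10 + 5.5 = 62
W- = 3.5 + 7 + 5.5 = 16
(Check: W+ + W- = 78 should equal n(n+1)/2 = 78.)
Step 4: Test statistic W = min(W+, W-) = 16.
Step 5: Ties in |d|, so use the tie-corrected normal approximation.
        E[W] = n(n+1)/4 = 12*13/4 = 39.
        Tie groups: |d|=1 (t=2), |d|=2 (t=2), |d|=3 (t=2), |d|=5 (t=2); sum(t^3 - t) = 24.
        Var[W] = n(n+1)(2n+1)/24 - sum(t^3-t)/48 = 3900/24 - 24/48 = 162.
        z = (W - E[W]) / sqrt(Var[W]) = (16 - 39) / 12.7279 = -1.8071.
        Two-sided p = 2*Phi(z) = 0.070754.
Step 6: alpha = 0.1. reject H0.

W+ = 62, W- = 16, W = min = 16, p = 0.070754, reject H0.


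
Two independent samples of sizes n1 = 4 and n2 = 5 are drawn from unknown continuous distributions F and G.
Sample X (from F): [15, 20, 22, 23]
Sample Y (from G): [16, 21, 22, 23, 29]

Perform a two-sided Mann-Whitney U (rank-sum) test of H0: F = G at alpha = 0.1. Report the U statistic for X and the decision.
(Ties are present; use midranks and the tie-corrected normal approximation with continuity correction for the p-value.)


Step 1: Combine and sort all 9 observations; assign midranks.
sorted (value, group): (15,X), (16,Y), (20,X), (21,Y), (22,X), (22,Y), (23,X), (23,Y), (29,Y)
ranks: 15->1, 16->2, 20->3, 21->4, 22->5.5, 22->5.5, 23->7.5, 23->7.5, 29->9
Step 2: Rank sum for X: R1 = 1 + 3 + 5.5 + 7.5 = 17.
Step 3: U_X = R1 - n1(n1+1)/2 = 17 - 4*5/2 = 17 - 10 = 7.
       U_Y = n1*n2 - U_X = 20 - 7 = 13.
Step 4: Ties are present, so use the tie-corrected normal approximation (with continuity correction) for the p-value.
Step 5: p-value = 0.536878; compare to alpha = 0.1. fail to reject H0.

U_X = 7, p = 0.536878, fail to reject H0 at alpha = 0.1.
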